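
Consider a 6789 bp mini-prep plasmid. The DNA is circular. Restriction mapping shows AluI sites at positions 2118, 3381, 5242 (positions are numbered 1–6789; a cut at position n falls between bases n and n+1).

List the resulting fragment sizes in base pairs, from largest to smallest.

Circular molecule, 3 cuts → 3 fragments:
  3381 − 2118 = 1263 bp
  5242 − 3381 = 1861 bp
  wrap: 6789 − 5242 + 2118 = 3665 bp
Sorted largest to smallest: 3665, 1861, 1263 bp.

3665, 1861, 1263 bp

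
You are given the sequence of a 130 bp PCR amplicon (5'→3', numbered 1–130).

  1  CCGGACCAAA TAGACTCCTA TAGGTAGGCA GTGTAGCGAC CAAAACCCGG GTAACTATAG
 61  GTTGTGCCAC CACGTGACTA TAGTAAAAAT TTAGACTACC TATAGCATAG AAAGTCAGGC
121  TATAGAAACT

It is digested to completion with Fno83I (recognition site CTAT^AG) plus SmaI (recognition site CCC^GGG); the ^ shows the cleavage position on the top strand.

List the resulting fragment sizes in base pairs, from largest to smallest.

27, 23, 22, 21, 20, 10, 7 bp

Fno83I sites (CTATAG) start at positions 18, 55, 78, 100, 120.
Fno83I cuts after base 4 of each site, so after positions 21, 58, 81, 103, 123.
The SmaI site (CCCGGG) starts at position 46.
SmaI cuts after base 3 of each site, so after position 48.
Combined cut positions: 21, 48, 58, 81, 103, 123.
Linear molecule, 6 cuts → 7 fragments:
  1–21 → 21 bp
  22–48 → 27 bp
  49–58 → 10 bp
  59–81 → 23 bp
  82–103 → 22 bp
  104–123 → 20 bp
  124–130 → 7 bp
Sorted largest to smallest: 27, 23, 22, 21, 20, 10, 7 bp.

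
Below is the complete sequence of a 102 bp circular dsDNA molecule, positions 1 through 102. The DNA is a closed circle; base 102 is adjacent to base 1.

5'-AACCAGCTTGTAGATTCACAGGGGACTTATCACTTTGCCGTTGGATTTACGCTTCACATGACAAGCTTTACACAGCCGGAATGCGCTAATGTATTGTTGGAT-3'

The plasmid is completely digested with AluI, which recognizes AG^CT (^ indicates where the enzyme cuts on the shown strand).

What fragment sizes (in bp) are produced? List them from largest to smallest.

AluI sites (AGCT) start at positions 5, 64.
AluI cuts after base 2 of each site, so after positions 6, 65.
Circular molecule, 2 cuts → 2 fragments:
  7–65 → 59 bp
  66–102 then 1–6 → 37 + 6 = 43 bp
Sorted largest to smallest: 59, 43 bp.

59, 43 bp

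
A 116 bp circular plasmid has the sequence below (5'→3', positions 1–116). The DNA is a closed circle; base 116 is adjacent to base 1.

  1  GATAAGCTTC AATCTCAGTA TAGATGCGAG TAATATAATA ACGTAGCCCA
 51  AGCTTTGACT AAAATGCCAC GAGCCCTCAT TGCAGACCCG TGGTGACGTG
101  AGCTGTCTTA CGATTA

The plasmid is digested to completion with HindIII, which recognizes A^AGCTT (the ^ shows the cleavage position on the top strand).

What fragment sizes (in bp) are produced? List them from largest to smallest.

HindIII sites (AAGCTT) start at positions 4, 50.
HindIII cuts after the first base of each site, so after positions 4, 50.
Circular molecule, 2 cuts → 2 fragments:
  5–50 → 46 bp
  51–116 then 1–4 → 66 + 4 = 70 bp
Sorted largest to smallest: 70, 46 bp.

70, 46 bp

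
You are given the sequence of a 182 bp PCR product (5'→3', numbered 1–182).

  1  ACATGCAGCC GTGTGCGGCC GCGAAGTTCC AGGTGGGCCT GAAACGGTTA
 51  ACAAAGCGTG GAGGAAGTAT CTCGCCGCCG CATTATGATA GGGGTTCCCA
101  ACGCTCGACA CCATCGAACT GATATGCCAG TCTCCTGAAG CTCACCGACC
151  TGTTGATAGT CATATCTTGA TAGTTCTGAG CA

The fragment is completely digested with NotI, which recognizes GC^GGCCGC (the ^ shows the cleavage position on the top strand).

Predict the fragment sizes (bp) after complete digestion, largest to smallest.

The NotI site (GCGGCCGC) starts at position 15.
NotI cuts after base 2 of each site, so after position 16.
Linear molecule, 1 cut → 2 fragments:
  1–16 → 16 bp
  17–182 → 166 bp
Sorted largest to smallest: 166, 16 bp.

166, 16 bp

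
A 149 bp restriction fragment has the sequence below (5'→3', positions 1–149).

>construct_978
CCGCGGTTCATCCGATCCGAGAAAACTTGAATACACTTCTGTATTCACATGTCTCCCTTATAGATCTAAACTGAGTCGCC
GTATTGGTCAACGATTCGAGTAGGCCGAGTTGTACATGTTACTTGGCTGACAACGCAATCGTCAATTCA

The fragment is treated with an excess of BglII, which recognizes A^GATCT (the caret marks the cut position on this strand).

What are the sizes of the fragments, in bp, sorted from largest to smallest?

The BglII site (AGATCT) starts at position 62.
BglII cuts after the first base of each site, so after position 62.
Linear molecule, 1 cut → 2 fragments:
  1–62 → 62 bp
  63–149 → 87 bp
Sorted largest to smallest: 87, 62 bp.

87, 62 bp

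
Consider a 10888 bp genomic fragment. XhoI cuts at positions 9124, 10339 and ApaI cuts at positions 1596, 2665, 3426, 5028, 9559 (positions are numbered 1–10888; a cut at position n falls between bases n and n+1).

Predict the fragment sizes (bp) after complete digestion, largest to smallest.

Combined cut positions (sorted): 1596, 2665, 3426, 5028, 9124, 9559, 10339.
Linear molecule, 7 cuts → 8 fragments:
  1596 − 0 = 1596 bp
  2665 − 1596 = 1069 bp
  3426 − 2665 = 761 bp
  5028 − 3426 = 1602 bp
  9124 − 5028 = 4096 bp
  9559 − 9124 = 435 bp
  10339 − 9559 = 780 bp
  10888 − 10339 = 549 bp
Sorted largest to smallest: 4096, 1602, 1596, 1069, 780, 761, 549, 435 bp.

4096, 1602, 1596, 1069, 780, 761, 549, 435 bp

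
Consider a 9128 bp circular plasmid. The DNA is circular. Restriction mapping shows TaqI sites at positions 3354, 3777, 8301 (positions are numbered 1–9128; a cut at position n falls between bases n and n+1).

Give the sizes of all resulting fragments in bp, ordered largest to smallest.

Circular molecule, 3 cuts → 3 fragments:
  3777 − 3354 = 423 bp
  8301 − 3777 = 4524 bp
  wrap: 9128 − 8301 + 3354 = 4181 bp
Sorted largest to smallest: 4524, 4181, 423 bp.

4524, 4181, 423 bp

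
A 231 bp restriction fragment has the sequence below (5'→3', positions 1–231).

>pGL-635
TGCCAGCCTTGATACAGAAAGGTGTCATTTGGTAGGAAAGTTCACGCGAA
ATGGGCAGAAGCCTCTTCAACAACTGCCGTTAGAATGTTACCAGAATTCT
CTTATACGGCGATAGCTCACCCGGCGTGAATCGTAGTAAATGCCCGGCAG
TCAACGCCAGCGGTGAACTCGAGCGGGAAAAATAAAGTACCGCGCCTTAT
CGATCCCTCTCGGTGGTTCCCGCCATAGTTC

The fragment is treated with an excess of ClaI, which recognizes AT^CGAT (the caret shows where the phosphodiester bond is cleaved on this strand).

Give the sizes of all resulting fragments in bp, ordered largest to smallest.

200, 31 bp

The ClaI site (ATCGAT) starts at position 199.
ClaI cuts after base 2 of each site, so after position 200.
Linear molecule, 1 cut → 2 fragments:
  1–200 → 200 bp
  201–231 → 31 bp
Sorted largest to smallest: 200, 31 bp.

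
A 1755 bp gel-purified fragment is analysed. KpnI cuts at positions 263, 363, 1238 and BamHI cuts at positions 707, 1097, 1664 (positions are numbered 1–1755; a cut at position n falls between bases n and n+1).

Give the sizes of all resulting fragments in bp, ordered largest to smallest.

Combined cut positions (sorted): 263, 363, 707, 1097, 1238, 1664.
Linear molecule, 6 cuts → 7 fragments:
  263 − 0 = 263 bp
  363 − 263 = 100 bp
  707 − 363 = 344 bp
  1097 − 707 = 390 bp
  1238 − 1097 = 141 bp
  1664 − 1238 = 426 bp
  1755 − 1664 = 91 bp
Sorted largest to smallest: 426, 390, 344, 263, 141, 100, 91 bp.

426, 390, 344, 263, 141, 100, 91 bp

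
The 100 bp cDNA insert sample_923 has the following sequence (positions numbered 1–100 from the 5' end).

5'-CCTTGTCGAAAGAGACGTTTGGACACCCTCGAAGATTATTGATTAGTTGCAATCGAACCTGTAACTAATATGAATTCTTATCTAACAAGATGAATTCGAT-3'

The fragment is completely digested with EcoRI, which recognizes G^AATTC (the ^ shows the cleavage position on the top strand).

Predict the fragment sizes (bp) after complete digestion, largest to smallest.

72, 20, 8 bp

EcoRI sites (GAATTC) start at positions 72, 92.
EcoRI cuts after the first base of each site, so after positions 72, 92.
Linear molecule, 2 cuts → 3 fragments:
  1–72 → 72 bp
  73–92 → 20 bp
  93–100 → 8 bp
Sorted largest to smallest: 72, 20, 8 bp.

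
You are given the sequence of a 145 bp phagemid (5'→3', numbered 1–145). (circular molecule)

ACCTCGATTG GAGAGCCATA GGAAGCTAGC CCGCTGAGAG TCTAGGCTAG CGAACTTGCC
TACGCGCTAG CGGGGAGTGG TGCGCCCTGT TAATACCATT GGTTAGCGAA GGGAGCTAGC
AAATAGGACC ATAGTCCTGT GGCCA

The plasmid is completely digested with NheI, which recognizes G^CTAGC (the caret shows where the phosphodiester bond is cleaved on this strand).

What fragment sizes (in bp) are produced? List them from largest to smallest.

NheI sites (GCTAGC) start at positions 25, 46, 66, 115.
NheI cuts after the first base of each site, so after positions 25, 46, 66, 115.
Circular molecule, 4 cuts → 4 fragments:
  26–46 → 21 bp
  47–66 → 20 bp
  67–115 → 49 bp
  116–145 then 1–25 → 30 + 25 = 55 bp
Sorted largest to smallest: 55, 49, 21, 20 bp.

55, 49, 21, 20 bp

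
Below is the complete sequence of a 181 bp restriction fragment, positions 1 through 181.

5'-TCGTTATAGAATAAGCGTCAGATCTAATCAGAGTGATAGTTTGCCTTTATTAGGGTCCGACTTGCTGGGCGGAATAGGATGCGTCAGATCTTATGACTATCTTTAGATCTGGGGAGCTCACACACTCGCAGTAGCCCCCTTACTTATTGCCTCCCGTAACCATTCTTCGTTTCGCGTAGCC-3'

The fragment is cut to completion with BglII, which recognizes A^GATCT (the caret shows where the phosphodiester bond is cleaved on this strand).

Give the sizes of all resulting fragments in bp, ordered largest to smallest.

76, 66, 20, 19 bp

BglII sites (AGATCT) start at positions 20, 86, 105.
BglII cuts after the first base of each site, so after positions 20, 86, 105.
Linear molecule, 3 cuts → 4 fragments:
  1–20 → 20 bp
  21–86 → 66 bp
  87–105 → 19 bp
  106–181 → 76 bp
Sorted largest to smallest: 76, 66, 20, 19 bp.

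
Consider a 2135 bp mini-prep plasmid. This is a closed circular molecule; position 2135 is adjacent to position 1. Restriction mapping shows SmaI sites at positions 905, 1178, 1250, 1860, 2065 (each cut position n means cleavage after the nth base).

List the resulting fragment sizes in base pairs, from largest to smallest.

Circular molecule, 5 cuts → 5 fragments:
  1178 − 905 = 273 bp
  1250 − 1178 = 72 bp
  1860 − 1250 = 610 bp
  2065 − 1860 = 205 bp
  wrap: 2135 − 2065 + 905 = 975 bp
Sorted largest to smallest: 975, 610, 273, 205, 72 bp.

975, 610, 273, 205, 72 bp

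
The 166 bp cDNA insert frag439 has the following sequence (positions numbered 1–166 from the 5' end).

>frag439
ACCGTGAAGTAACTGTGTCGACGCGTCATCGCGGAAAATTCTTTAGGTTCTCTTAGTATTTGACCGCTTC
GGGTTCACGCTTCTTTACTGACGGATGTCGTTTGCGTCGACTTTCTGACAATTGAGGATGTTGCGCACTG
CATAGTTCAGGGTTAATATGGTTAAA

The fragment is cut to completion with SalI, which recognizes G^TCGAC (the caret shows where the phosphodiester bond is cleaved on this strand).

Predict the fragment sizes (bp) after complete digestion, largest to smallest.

SalI sites (GTCGAC) start at positions 17, 106.
SalI cuts after the first base of each site, so after positions 17, 106.
Linear molecule, 2 cuts → 3 fragments:
  1–17 → 17 bp
  18–106 → 89 bp
  107–166 → 60 bp
Sorted largest to smallest: 89, 60, 17 bp.

89, 60, 17 bp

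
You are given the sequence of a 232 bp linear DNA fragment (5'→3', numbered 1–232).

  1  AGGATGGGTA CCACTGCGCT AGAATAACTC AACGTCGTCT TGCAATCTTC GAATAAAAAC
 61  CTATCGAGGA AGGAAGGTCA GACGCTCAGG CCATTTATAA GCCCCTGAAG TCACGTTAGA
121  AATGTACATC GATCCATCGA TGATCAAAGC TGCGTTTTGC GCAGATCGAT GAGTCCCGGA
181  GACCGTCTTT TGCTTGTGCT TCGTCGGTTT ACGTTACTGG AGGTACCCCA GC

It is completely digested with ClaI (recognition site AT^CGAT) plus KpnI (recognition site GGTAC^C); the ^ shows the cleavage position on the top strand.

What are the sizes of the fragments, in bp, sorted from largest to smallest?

118, 60, 29, 11, 8, 6 bp

ClaI sites (ATCGAT) start at positions 128, 136, 165.
ClaI cuts after base 2 of each site, so after positions 129, 137, 166.
KpnI sites (GGTACC) start at positions 7, 222.
KpnI cuts after base 5 of each site (before the last base), so after positions 11, 226.
Combined cut positions: 11, 129, 137, 166, 226.
Linear molecule, 5 cuts → 6 fragments:
  1–11 → 11 bp
  12–129 → 118 bp
  130–137 → 8 bp
  138–166 → 29 bp
  167–226 → 60 bp
  227–232 → 6 bp
Sorted largest to smallest: 118, 60, 29, 11, 8, 6 bp.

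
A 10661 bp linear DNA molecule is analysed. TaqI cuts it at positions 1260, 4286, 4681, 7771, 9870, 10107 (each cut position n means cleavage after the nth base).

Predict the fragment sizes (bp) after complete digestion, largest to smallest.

3090, 3026, 2099, 1260, 554, 395, 237 bp

Linear molecule, 6 cuts → 7 fragments:
  1260 − 0 = 1260 bp
  4286 − 1260 = 3026 bp
  4681 − 4286 = 395 bp
  7771 − 4681 = 3090 bp
  9870 − 7771 = 2099 bp
  10107 − 9870 = 237 bp
  10661 − 10107 = 554 bp
Sorted largest to smallest: 3090, 3026, 2099, 1260, 554, 395, 237 bp.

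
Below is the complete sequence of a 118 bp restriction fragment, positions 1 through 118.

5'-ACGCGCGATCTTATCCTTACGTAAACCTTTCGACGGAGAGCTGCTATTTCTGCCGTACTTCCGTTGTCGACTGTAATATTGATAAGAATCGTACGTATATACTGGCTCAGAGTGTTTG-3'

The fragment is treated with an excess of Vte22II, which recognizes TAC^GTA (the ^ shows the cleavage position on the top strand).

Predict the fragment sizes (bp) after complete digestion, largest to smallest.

74, 24, 20 bp

Vte22II sites (TACGTA) start at positions 18, 92.
Vte22II cuts after base 3 of each site, so after positions 20, 94.
Linear molecule, 2 cuts → 3 fragments:
  1–20 → 20 bp
  21–94 → 74 bp
  95–118 → 24 bp
Sorted largest to smallest: 74, 24, 20 bp.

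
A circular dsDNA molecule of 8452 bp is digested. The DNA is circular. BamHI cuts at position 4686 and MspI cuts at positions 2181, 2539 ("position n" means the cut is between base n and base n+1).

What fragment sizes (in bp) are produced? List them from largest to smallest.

5947, 2147, 358 bp

Combined cut positions (sorted): 2181, 2539, 4686.
Circular molecule, 3 cuts → 3 fragments:
  2539 − 2181 = 358 bp
  4686 − 2539 = 2147 bp
  wrap: 8452 − 4686 + 2181 = 5947 bp
Sorted largest to smallest: 5947, 2147, 358 bp.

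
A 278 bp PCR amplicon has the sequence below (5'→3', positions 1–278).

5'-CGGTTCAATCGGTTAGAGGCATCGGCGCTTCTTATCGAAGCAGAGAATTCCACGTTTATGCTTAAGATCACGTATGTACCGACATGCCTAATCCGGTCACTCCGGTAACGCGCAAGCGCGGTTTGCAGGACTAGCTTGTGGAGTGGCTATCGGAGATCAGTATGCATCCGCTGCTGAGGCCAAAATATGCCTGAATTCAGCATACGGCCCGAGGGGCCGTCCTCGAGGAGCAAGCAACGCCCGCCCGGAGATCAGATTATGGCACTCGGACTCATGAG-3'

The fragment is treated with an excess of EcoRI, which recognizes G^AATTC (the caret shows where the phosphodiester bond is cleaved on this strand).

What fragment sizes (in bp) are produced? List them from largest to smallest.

EcoRI sites (GAATTC) start at positions 45, 193.
EcoRI cuts after the first base of each site, so after positions 45, 193.
Linear molecule, 2 cuts → 3 fragments:
  1–45 → 45 bp
  46–193 → 148 bp
  194–278 → 85 bp
Sorted largest to smallest: 148, 85, 45 bp.

148, 85, 45 bp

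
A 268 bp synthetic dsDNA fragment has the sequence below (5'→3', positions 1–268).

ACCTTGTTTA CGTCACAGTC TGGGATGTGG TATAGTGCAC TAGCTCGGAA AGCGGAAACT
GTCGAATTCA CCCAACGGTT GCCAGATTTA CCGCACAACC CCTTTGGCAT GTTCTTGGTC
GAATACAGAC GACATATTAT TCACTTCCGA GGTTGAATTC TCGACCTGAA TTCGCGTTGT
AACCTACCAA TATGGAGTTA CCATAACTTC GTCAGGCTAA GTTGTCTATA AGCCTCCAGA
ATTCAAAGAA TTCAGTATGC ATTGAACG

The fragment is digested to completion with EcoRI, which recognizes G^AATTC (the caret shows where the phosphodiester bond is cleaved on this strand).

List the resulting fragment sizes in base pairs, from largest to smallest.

91, 71, 64, 20, 13, 9 bp

EcoRI sites (GAATTC) start at positions 64, 155, 168, 239, 248.
EcoRI cuts after the first base of each site, so after positions 64, 155, 168, 239, 248.
Linear molecule, 5 cuts → 6 fragments:
  1–64 → 64 bp
  65–155 → 91 bp
  156–168 → 13 bp
  169–239 → 71 bp
  240–248 → 9 bp
  249–268 → 20 bp
Sorted largest to smallest: 91, 71, 64, 20, 13, 9 bp.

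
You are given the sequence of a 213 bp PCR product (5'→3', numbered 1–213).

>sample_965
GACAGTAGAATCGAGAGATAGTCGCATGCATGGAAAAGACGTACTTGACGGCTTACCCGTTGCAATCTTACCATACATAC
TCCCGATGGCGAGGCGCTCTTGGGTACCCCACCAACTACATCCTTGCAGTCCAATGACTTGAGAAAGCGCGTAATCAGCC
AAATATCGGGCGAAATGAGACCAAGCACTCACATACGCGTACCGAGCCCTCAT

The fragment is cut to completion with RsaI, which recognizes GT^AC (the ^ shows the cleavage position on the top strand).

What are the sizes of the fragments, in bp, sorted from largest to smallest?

RsaI sites (GTAC) start at positions 41, 104, 199.
RsaI cuts after base 2 of each site, so after positions 42, 105, 200.
Linear molecule, 3 cuts → 4 fragments:
  1–42 → 42 bp
  43–105 → 63 bp
  106–200 → 95 bp
  201–213 → 13 bp
Sorted largest to smallest: 95, 63, 42, 13 bp.

95, 63, 42, 13 bp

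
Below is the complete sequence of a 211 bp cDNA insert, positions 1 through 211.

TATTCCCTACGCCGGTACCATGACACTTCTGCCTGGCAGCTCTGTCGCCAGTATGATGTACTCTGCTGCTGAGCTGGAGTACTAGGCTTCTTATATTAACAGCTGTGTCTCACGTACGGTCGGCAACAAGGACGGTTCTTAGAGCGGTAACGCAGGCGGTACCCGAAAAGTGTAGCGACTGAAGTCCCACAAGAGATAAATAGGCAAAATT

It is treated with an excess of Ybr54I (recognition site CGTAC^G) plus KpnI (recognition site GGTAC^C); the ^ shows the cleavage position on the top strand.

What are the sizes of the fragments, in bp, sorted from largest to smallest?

99, 49, 45, 18 bp

The Ybr54I site (CGTACG) starts at position 113.
Ybr54I cuts after base 5 of each site (before the last base), so after position 117.
KpnI sites (GGTACC) start at positions 14, 158.
KpnI cuts after base 5 of each site (before the last base), so after positions 18, 162.
Combined cut positions: 18, 117, 162.
Linear molecule, 3 cuts → 4 fragments:
  1–18 → 18 bp
  19–117 → 99 bp
  118–162 → 45 bp
  163–211 → 49 bp
Sorted largest to smallest: 99, 49, 45, 18 bp.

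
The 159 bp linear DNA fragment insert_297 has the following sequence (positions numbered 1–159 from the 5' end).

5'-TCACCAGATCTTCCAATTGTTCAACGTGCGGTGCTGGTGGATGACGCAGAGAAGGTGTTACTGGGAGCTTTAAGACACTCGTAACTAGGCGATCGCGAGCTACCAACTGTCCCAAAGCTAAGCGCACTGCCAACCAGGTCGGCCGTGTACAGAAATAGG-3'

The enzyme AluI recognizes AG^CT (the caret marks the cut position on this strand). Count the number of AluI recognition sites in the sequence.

AGCT occurs starting at positions 66, 98, 116.
AluI cuts at 3 sites.

3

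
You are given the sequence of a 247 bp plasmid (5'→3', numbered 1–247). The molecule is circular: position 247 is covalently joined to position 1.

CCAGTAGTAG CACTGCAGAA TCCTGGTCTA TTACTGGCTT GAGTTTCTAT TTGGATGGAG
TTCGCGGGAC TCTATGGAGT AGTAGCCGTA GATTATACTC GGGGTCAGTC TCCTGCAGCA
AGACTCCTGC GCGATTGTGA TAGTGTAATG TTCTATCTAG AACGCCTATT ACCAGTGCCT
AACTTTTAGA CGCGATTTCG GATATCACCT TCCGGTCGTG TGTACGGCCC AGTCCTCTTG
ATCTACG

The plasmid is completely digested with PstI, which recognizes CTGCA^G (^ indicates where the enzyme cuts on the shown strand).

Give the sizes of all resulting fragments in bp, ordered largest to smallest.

PstI sites (CTGCAG) start at positions 13, 113.
PstI cuts after base 5 of each site (before the last base), so after positions 17, 117.
Circular molecule, 2 cuts → 2 fragments:
  18–117 → 100 bp
  118–247 then 1–17 → 130 + 17 = 147 bp
Sorted largest to smallest: 147, 100 bp.

147, 100 bp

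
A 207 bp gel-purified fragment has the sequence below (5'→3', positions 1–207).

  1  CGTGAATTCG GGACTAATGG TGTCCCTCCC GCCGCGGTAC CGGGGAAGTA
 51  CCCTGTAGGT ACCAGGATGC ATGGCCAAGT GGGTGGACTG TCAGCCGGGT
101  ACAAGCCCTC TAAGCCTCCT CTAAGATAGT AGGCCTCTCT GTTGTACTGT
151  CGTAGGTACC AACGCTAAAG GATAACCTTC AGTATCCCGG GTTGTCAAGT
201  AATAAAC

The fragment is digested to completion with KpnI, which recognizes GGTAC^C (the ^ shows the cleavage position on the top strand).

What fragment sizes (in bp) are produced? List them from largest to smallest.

97, 48, 40, 22 bp

KpnI sites (GGTACC) start at positions 36, 58, 155.
KpnI cuts after base 5 of each site (before the last base), so after positions 40, 62, 159.
Linear molecule, 3 cuts → 4 fragments:
  1–40 → 40 bp
  41–62 → 22 bp
  63–159 → 97 bp
  160–207 → 48 bp
Sorted largest to smallest: 97, 48, 40, 22 bp.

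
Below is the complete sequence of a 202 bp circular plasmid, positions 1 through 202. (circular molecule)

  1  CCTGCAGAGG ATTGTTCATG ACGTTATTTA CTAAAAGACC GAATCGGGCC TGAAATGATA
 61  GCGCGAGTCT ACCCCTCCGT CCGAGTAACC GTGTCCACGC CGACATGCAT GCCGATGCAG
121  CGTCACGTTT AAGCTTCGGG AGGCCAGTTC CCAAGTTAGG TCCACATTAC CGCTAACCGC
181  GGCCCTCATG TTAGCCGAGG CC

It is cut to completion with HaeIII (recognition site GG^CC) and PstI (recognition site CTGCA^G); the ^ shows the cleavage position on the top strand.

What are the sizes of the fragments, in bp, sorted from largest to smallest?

95, 42, 39, 18, 8 bp

HaeIII sites (GGCC) start at positions 47, 142, 181, 199.
HaeIII cuts after base 2 of each site, so after positions 48, 143, 182, 200.
The PstI site (CTGCAG) starts at position 2.
PstI cuts after base 5 of each site (before the last base), so after position 6.
Combined cut positions: 6, 48, 143, 182, 200.
Circular molecule, 5 cuts → 5 fragments:
  7–48 → 42 bp
  49–143 → 95 bp
  144–182 → 39 bp
  183–200 → 18 bp
  201–202 then 1–6 → 2 + 6 = 8 bp
Sorted largest to smallest: 95, 42, 39, 18, 8 bp.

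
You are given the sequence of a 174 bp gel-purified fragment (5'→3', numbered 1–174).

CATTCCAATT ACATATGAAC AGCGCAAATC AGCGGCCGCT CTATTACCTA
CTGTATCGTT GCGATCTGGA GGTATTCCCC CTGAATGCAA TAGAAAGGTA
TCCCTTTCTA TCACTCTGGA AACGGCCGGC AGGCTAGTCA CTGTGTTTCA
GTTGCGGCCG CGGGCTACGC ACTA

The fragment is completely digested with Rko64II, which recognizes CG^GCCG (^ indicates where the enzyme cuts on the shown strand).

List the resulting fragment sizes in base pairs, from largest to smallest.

90, 34, 32, 18 bp

Rko64II sites (CGGCCG) start at positions 33, 123, 155.
Rko64II cuts after base 2 of each site, so after positions 34, 124, 156.
Linear molecule, 3 cuts → 4 fragments:
  1–34 → 34 bp
  35–124 → 90 bp
  125–156 → 32 bp
  157–174 → 18 bp
Sorted largest to smallest: 90, 34, 32, 18 bp.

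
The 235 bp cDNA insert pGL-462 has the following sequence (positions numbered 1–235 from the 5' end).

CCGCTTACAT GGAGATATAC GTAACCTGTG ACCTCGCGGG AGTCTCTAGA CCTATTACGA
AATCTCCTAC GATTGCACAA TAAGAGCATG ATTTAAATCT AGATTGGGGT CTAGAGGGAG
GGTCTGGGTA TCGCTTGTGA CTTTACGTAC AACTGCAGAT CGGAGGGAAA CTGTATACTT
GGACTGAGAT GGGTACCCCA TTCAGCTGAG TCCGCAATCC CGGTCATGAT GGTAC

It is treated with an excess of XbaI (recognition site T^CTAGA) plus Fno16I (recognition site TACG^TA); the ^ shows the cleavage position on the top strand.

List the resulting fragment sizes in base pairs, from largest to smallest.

88, 53, 37, 24, 21, 12 bp

XbaI sites (TCTAGA) start at positions 45, 98, 110.
XbaI cuts after the first base of each site, so after positions 45, 98, 110.
Fno16I sites (TACGTA) start at positions 18, 144.
Fno16I cuts after base 4 of each site, so after positions 21, 147.
Combined cut positions: 21, 45, 98, 110, 147.
Linear molecule, 5 cuts → 6 fragments:
  1–21 → 21 bp
  22–45 → 24 bp
  46–98 → 53 bp
  99–110 → 12 bp
  111–147 → 37 bp
  148–235 → 88 bp
Sorted largest to smallest: 88, 53, 37, 24, 21, 12 bp.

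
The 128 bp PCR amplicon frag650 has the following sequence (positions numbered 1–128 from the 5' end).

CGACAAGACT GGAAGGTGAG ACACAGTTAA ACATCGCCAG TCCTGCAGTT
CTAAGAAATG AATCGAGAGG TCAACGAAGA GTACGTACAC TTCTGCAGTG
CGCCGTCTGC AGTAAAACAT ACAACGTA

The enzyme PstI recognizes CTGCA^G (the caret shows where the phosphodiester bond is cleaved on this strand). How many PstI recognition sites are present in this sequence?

CTGCAG occurs starting at positions 43, 93, 107.
PstI cuts at 3 sites.

3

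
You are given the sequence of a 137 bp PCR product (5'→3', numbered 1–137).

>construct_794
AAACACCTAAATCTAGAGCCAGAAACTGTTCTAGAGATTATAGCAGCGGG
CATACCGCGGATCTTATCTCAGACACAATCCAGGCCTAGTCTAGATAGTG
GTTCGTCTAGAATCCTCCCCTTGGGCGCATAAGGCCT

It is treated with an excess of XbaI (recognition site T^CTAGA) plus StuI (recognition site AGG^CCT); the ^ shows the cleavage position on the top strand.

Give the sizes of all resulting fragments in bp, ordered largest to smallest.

54, 28, 18, 16, 12, 6, 3 bp

XbaI sites (TCTAGA) start at positions 12, 30, 90, 106.
XbaI cuts after the first base of each site, so after positions 12, 30, 90, 106.
StuI sites (AGGCCT) start at positions 82, 132.
StuI cuts after base 3 of each site, so after positions 84, 134.
Combined cut positions: 12, 30, 84, 90, 106, 134.
Linear molecule, 6 cuts → 7 fragments:
  1–12 → 12 bp
  13–30 → 18 bp
  31–84 → 54 bp
  85–90 → 6 bp
  91–106 → 16 bp
  107–134 → 28 bp
  135–137 → 3 bp
Sorted largest to smallest: 54, 28, 18, 16, 12, 6, 3 bp.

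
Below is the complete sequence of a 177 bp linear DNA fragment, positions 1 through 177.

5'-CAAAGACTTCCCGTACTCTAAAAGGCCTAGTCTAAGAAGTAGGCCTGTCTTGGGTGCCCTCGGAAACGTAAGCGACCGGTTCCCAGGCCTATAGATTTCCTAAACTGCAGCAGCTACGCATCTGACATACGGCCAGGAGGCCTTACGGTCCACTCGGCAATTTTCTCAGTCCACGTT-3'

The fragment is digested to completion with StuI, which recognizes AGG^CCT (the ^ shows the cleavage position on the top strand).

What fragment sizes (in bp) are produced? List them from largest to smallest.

StuI sites (AGGCCT) start at positions 23, 41, 85, 138.
StuI cuts after base 3 of each site, so after positions 25, 43, 87, 140.
Linear molecule, 4 cuts → 5 fragments:
  1–25 → 25 bp
  26–43 → 18 bp
  44–87 → 44 bp
  88–140 → 53 bp
  141–177 → 37 bp
Sorted largest to smallest: 53, 44, 37, 25, 18 bp.

53, 44, 37, 25, 18 bp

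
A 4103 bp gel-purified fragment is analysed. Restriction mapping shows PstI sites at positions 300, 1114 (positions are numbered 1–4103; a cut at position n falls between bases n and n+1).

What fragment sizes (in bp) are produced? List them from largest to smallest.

2989, 814, 300 bp

Linear molecule, 2 cuts → 3 fragments:
  300 − 0 = 300 bp
  1114 − 300 = 814 bp
  4103 − 1114 = 2989 bp
Sorted largest to smallest: 2989, 814, 300 bp.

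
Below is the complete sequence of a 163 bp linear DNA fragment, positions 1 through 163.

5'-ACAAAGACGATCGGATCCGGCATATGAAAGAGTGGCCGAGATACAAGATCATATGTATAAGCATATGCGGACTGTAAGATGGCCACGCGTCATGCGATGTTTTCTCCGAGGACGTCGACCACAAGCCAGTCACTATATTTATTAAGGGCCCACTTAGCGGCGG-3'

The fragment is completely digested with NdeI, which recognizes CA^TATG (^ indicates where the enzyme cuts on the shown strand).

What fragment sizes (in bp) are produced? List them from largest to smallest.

100, 29, 22, 12 bp

NdeI sites (CATATG) start at positions 21, 50, 62.
NdeI cuts after base 2 of each site, so after positions 22, 51, 63.
Linear molecule, 3 cuts → 4 fragments:
  1–22 → 22 bp
  23–51 → 29 bp
  52–63 → 12 bp
  64–163 → 100 bp
Sorted largest to smallest: 100, 29, 22, 12 bp.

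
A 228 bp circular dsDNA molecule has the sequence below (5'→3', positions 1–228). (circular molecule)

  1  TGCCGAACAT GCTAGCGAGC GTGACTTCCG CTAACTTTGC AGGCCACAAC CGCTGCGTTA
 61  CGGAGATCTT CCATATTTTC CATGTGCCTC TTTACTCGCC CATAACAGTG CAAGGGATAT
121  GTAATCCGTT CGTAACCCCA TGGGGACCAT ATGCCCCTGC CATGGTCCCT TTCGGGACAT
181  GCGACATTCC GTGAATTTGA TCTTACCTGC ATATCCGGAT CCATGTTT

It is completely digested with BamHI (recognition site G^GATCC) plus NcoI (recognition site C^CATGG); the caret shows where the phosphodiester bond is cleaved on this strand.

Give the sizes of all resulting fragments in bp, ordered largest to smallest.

The BamHI site (GGATCC) starts at position 217.
BamHI cuts after the first base of each site, so after position 217.
NcoI sites (CCATGG) start at positions 138, 160.
NcoI cuts after the first base of each site, so after positions 138, 160.
Combined cut positions: 138, 160, 217.
Circular molecule, 3 cuts → 3 fragments:
  139–160 → 22 bp
  161–217 → 57 bp
  218–228 then 1–138 → 11 + 138 = 149 bp
Sorted largest to smallest: 149, 57, 22 bp.

149, 57, 22 bp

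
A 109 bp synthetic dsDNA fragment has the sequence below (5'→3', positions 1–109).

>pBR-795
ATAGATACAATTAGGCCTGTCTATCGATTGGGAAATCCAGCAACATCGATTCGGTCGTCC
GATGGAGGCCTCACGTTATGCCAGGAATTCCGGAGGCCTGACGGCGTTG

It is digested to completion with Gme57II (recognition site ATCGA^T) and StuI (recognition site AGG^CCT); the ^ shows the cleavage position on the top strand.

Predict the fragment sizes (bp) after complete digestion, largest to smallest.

Gme57II sites (ATCGAT) start at positions 23, 45.
Gme57II cuts after base 5 of each site (before the last base), so after positions 27, 49.
StuI sites (AGGCCT) start at positions 13, 66, 94.
StuI cuts after base 3 of each site, so after positions 15, 68, 96.
Combined cut positions: 15, 27, 49, 68, 96.
Linear molecule, 5 cuts → 6 fragments:
  1–15 → 15 bp
  16–27 → 12 bp
  28–49 → 22 bp
  50–68 → 19 bp
  69–96 → 28 bp
  97–109 → 13 bp
Sorted largest to smallest: 28, 22, 19, 15, 13, 12 bp.

28, 22, 19, 15, 13, 12 bp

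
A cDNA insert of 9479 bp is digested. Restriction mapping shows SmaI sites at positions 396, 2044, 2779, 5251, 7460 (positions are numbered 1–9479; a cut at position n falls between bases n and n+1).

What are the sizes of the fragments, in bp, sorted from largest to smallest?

Linear molecule, 5 cuts → 6 fragments:
  396 − 0 = 396 bp
  2044 − 396 = 1648 bp
  2779 − 2044 = 735 bp
  5251 − 2779 = 2472 bp
  7460 − 5251 = 2209 bp
  9479 − 7460 = 2019 bp
Sorted largest to smallest: 2472, 2209, 2019, 1648, 735, 396 bp.

2472, 2209, 2019, 1648, 735, 396 bp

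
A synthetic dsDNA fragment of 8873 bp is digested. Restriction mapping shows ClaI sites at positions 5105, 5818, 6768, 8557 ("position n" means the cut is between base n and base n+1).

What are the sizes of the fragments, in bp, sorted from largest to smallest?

5105, 1789, 950, 713, 316 bp

Linear molecule, 4 cuts → 5 fragments:
  5105 − 0 = 5105 bp
  5818 − 5105 = 713 bp
  6768 − 5818 = 950 bp
  8557 − 6768 = 1789 bp
  8873 − 8557 = 316 bp
Sorted largest to smallest: 5105, 1789, 950, 713, 316 bp.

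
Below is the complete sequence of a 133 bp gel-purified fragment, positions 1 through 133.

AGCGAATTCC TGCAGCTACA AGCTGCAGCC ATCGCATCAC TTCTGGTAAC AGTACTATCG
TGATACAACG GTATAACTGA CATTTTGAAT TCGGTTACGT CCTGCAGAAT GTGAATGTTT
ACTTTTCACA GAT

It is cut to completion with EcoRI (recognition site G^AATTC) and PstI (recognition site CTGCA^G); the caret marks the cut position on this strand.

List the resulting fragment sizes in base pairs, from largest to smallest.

60, 27, 19, 13, 10, 4 bp

EcoRI sites (GAATTC) start at positions 4, 87.
EcoRI cuts after the first base of each site, so after positions 4, 87.
PstI sites (CTGCAG) start at positions 10, 23, 102.
PstI cuts after base 5 of each site (before the last base), so after positions 14, 27, 106.
Combined cut positions: 4, 14, 27, 87, 106.
Linear molecule, 5 cuts → 6 fragments:
  1–4 → 4 bp
  5–14 → 10 bp
  15–27 → 13 bp
  28–87 → 60 bp
  88–106 → 19 bp
  107–133 → 27 bp
Sorted largest to smallest: 60, 27, 19, 13, 10, 4 bp.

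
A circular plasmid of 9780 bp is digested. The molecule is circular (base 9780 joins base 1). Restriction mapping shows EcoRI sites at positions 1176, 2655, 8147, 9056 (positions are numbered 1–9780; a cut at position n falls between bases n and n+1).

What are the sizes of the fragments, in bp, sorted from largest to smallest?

Circular molecule, 4 cuts → 4 fragments:
  2655 − 1176 = 1479 bp
  8147 − 2655 = 5492 bp
  9056 − 8147 = 909 bp
  wrap: 9780 − 9056 + 1176 = 1900 bp
Sorted largest to smallest: 5492, 1900, 1479, 909 bp.

5492, 1900, 1479, 909 bp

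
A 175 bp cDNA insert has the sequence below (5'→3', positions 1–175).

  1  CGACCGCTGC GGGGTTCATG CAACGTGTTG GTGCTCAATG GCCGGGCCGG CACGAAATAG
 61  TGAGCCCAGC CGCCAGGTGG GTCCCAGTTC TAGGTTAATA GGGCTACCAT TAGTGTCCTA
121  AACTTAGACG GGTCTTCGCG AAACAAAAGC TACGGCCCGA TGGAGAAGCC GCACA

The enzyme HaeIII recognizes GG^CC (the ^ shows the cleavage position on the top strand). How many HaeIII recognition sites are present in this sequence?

GGCC occurs starting at positions 40, 45, 154.
HaeIII cuts at 3 sites.

3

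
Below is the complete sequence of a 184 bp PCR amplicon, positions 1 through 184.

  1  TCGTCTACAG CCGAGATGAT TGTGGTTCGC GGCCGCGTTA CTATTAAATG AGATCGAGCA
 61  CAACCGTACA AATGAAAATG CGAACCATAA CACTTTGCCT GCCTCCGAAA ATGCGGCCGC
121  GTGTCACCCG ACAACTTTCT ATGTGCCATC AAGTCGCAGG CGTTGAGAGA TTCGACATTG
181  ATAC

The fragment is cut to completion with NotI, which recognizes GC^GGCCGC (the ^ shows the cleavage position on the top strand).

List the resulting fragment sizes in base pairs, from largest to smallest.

NotI sites (GCGGCCGC) start at positions 29, 113.
NotI cuts after base 2 of each site, so after positions 30, 114.
Linear molecule, 2 cuts → 3 fragments:
  1–30 → 30 bp
  31–114 → 84 bp
  115–184 → 70 bp
Sorted largest to smallest: 84, 70, 30 bp.

84, 70, 30 bp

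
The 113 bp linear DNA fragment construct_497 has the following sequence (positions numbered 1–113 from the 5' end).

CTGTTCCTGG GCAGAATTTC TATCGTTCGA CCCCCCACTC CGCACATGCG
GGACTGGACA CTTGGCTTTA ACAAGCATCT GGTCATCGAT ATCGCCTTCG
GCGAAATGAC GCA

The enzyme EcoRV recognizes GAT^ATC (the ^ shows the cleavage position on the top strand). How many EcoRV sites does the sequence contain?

1

GATATC occurs starting at position 88.
EcoRV cuts at 1 site.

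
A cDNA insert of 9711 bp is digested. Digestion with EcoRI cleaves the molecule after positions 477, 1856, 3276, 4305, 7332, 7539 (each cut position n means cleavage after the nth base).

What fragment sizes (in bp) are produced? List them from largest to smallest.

3027, 2172, 1420, 1379, 1029, 477, 207 bp

Linear molecule, 6 cuts → 7 fragments:
  477 − 0 = 477 bp
  1856 − 477 = 1379 bp
  3276 − 1856 = 1420 bp
  4305 − 3276 = 1029 bp
  7332 − 4305 = 3027 bp
  7539 − 7332 = 207 bp
  9711 − 7539 = 2172 bp
Sorted largest to smallest: 3027, 2172, 1420, 1379, 1029, 477, 207 bp.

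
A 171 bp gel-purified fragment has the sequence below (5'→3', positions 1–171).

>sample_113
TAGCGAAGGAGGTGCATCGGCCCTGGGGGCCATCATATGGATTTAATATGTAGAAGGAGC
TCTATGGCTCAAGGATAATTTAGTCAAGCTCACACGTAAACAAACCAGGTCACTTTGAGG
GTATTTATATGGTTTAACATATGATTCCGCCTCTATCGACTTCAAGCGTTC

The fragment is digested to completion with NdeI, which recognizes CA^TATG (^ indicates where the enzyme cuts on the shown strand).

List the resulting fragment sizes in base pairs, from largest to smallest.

104, 35, 32 bp

NdeI sites (CATATG) start at positions 34, 138.
NdeI cuts after base 2 of each site, so after positions 35, 139.
Linear molecule, 2 cuts → 3 fragments:
  1–35 → 35 bp
  36–139 → 104 bp
  140–171 → 32 bp
Sorted largest to smallest: 104, 35, 32 bp.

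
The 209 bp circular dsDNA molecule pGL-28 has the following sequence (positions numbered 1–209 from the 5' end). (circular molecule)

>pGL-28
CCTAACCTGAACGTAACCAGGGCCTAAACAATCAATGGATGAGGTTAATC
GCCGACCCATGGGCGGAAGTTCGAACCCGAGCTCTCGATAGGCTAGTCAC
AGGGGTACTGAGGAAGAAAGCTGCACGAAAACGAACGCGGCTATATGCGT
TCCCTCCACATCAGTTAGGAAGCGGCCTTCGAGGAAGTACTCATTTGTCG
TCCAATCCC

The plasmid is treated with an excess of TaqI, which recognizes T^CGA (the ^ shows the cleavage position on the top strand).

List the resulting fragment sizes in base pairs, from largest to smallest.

TaqI sites (TCGA) start at positions 71, 85, 179.
TaqI cuts after the first base of each site, so after positions 71, 85, 179.
Circular molecule, 3 cuts → 3 fragments:
  72–85 → 14 bp
  86–179 → 94 bp
  180–209 then 1–71 → 30 + 71 = 101 bp
Sorted largest to smallest: 101, 94, 14 bp.

101, 94, 14 bp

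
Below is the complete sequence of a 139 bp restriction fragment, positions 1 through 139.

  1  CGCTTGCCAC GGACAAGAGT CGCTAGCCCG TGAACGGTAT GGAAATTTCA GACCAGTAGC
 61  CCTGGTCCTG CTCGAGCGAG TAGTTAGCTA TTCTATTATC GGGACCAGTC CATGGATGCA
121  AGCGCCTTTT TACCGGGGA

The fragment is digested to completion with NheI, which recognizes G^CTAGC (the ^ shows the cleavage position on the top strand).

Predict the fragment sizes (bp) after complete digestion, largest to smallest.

117, 22 bp

The NheI site (GCTAGC) starts at position 22.
NheI cuts after the first base of each site, so after position 22.
Linear molecule, 1 cut → 2 fragments:
  1–22 → 22 bp
  23–139 → 117 bp
Sorted largest to smallest: 117, 22 bp.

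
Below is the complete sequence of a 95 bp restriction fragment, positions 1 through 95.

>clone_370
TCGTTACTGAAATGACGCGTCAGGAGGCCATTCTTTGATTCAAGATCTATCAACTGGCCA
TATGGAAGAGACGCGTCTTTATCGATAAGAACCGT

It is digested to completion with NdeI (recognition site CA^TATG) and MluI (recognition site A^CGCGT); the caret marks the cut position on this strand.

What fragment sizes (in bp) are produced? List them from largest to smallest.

The NdeI site (CATATG) starts at position 59.
NdeI cuts after base 2 of each site, so after position 60.
MluI sites (ACGCGT) start at positions 15, 71.
MluI cuts after the first base of each site, so after positions 15, 71.
Combined cut positions: 15, 60, 71.
Linear molecule, 3 cuts → 4 fragments:
  1–15 → 15 bp
  16–60 → 45 bp
  61–71 → 11 bp
  72–95 → 24 bp
Sorted largest to smallest: 45, 24, 15, 11 bp.

45, 24, 15, 11 bp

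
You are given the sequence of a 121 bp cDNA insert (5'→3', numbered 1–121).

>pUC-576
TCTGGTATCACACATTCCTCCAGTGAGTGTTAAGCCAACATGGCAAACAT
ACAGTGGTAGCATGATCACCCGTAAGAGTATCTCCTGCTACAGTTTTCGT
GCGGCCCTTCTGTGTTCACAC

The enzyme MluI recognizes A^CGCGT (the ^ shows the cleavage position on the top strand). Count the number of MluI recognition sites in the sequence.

No occurrence of ACGCGT is present in the sequence.
MluI does not cut: 0 sites.

0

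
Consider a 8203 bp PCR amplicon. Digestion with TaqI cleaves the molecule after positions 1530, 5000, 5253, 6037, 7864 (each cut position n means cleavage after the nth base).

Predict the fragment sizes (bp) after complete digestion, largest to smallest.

Linear molecule, 5 cuts → 6 fragments:
  1530 − 0 = 1530 bp
  5000 − 1530 = 3470 bp
  5253 − 5000 = 253 bp
  6037 − 5253 = 784 bp
  7864 − 6037 = 1827 bp
  8203 − 7864 = 339 bp
Sorted largest to smallest: 3470, 1827, 1530, 784, 339, 253 bp.

3470, 1827, 1530, 784, 339, 253 bp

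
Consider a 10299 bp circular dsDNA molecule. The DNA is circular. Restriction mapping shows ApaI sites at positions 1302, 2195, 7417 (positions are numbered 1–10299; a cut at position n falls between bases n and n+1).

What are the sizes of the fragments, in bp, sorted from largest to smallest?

5222, 4184, 893 bp

Circular molecule, 3 cuts → 3 fragments:
  2195 − 1302 = 893 bp
  7417 − 2195 = 5222 bp
  wrap: 10299 − 7417 + 1302 = 4184 bp
Sorted largest to smallest: 5222, 4184, 893 bp.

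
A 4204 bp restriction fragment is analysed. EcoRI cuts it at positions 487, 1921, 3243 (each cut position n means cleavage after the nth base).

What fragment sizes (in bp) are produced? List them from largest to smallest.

1434, 1322, 961, 487 bp

Linear molecule, 3 cuts → 4 fragments:
  487 − 0 = 487 bp
  1921 − 487 = 1434 bp
  3243 − 1921 = 1322 bp
  4204 − 3243 = 961 bp
Sorted largest to smallest: 1434, 1322, 961, 487 bp.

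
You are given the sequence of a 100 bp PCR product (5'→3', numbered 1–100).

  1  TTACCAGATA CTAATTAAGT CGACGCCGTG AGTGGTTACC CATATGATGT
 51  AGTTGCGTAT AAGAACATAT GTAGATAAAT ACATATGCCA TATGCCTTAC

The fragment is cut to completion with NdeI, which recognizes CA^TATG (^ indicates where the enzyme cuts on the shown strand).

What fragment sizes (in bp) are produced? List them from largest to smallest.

NdeI sites (CATATG) start at positions 41, 66, 82, 89.
NdeI cuts after base 2 of each site, so after positions 42, 67, 83, 90.
Linear molecule, 4 cuts → 5 fragments:
  1–42 → 42 bp
  43–67 → 25 bp
  68–83 → 16 bp
  84–90 → 7 bp
  91–100 → 10 bp
Sorted largest to smallest: 42, 25, 16, 10, 7 bp.

42, 25, 16, 10, 7 bp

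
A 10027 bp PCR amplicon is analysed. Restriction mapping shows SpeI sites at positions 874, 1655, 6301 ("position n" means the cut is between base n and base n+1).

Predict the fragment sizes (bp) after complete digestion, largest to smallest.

4646, 3726, 874, 781 bp

Linear molecule, 3 cuts → 4 fragments:
  874 − 0 = 874 bp
  1655 − 874 = 781 bp
  6301 − 1655 = 4646 bp
  10027 − 6301 = 3726 bp
Sorted largest to smallest: 4646, 3726, 874, 781 bp.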